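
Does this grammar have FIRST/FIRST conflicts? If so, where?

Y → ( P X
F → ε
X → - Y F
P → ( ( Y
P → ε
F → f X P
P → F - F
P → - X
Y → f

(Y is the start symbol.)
A FIRST/FIRST conflict occurs when two productions N → α and N → β for the same non-terminal have FIRST(α) ∩ FIRST(β) ≠ ∅ (with ε ∈ FIRST of a nullable right-hand side, so two nullable alternatives also conflict).

FIRST sets of the non-terminals at (or reachable through a nullable prefix from) the front of some alternative:
  FIRST(F) = { 'f', ε }

Productions for Y:
  Y → ( P X: FIRST = { '(' }
  Y → f: FIRST = { 'f' }
Productions for F:
  F → ε: FIRST = { ε }
  F → f X P: FIRST = { 'f' }
Productions for P:
  P → ( ( Y: FIRST = { '(' }
  P → ε: FIRST = { ε }
  P → F - F: FIRST = { '-', 'f' }
  P → - X: FIRST = { '-' }
X has only one production, so no FIRST/FIRST conflict is possible there.

Conflict for P: P → F - F and P → - X
  Overlap: { '-' }

Answer: Yes. P → F '-' F / P → '-' X on { '-' }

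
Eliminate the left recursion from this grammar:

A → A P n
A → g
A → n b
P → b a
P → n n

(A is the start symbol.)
A is directly left-recursive. The standard transformation for
  A → A α₁ | ... | A α_m | β₁ | ... | β_n
is
  A  → β₁ A' | ... | β_n A'
  A' → α₁ A' | ... | α_m A' | ε

A → g becomes A → g A'
A → n b becomes A → n b A'
A → A P n becomes A' → P n A'
Add A' → ε

Productions for other non-terminals are unchanged:
  P → b a
  P → n n

Resulting grammar:
A → g A'
A → n b A'
A' → P n A'
A' → ε
P → b a
P → n n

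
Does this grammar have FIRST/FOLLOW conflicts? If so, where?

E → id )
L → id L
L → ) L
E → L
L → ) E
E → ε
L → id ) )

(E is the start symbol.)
No FIRST/FOLLOW conflicts.

Nullable non-terminals: E.
FIRST sets used below: FIRST(L) = { ')', 'id' }

E: nullable alternative(s) E → ε; FOLLOW(E) = { $ }
  E → id ): FIRST \ {ε} = { 'id' } — disjoint from FOLLOW(E)
  E → L: FIRST \ {ε} = { ')', 'id' } — disjoint from FOLLOW(E)
  E → ε: FIRST \ {ε} = { } — this is the only nullable alternative, skip

L has no nullable alternative, so no FIRST/FOLLOW check is needed there.

No FIRST/FOLLOW conflicts found.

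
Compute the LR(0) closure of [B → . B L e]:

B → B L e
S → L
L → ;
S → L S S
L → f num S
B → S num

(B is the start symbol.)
{ [B → . B L e], [B → . S num], [L → . ;], [L → . f num S], [S → . L S S], [S → . L] }

To compute CLOSURE, for each item [A → α.Bβ] where B is a non-terminal, add [B → .γ] for all productions B → γ; repeat for the newly added items until nothing changes.

Start with: [B → . B L e]
  [B → . B L e] has the dot before B: add [B → . S num]
  [B → . S num] has the dot before S: add [S → . L], [S → . L S S]
  [S → . L] has the dot before L: add [L → . ;], [L → . f num S]
No further items can be added.

CLOSURE = { [B → . B L e], [B → . S num], [L → . ;], [L → . f num S], [S → . L S S], [S → . L] }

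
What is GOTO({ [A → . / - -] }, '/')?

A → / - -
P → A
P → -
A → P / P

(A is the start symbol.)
GOTO(I, '/') = CLOSURE({ [A → αX.β] : [A → α.Xβ] ∈ I, X = '/' })

Items with dot before '/', with the dot advanced:
  [A → . / - -] → [A → / . - -]
Closure adds nothing (no advanced item has the dot before a non-terminal).

GOTO = { [A → / . - -] }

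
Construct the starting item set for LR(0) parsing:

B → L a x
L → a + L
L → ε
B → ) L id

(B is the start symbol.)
{ [B → . ) L id], [B → . L a x], [B' → . B], [L → . a + L], [L → .] }

First, augment the grammar with B' → B
I₀ = CLOSURE({ [B' → . B] }):
  [B' → . B] has the dot before B: add [B → . L a x], [B → . ) L id]
  [B → . L a x] has the dot before L: add [L → . a + L], [L → .]
No further items can be added.

I₀ = { [B → . ) L id], [B → . L a x], [B' → . B], [L → . a + L], [L → .] }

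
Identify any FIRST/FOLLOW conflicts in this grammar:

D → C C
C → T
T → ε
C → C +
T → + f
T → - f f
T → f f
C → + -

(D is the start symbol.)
Nullable non-terminals: C, D, T.
FIRST sets used below: FIRST(T) = { '+', '-', 'f', ε }, FIRST(C) = { '+', '-', 'f', ε }

C: nullable alternative(s) C → T; FOLLOW(C) = { $, '+', '-', 'f' }
  C → T: FIRST \ {ε} = { '+', '-', 'f' } — this is the only nullable alternative, skip
  C → C +: FIRST \ {ε} = { '+', '-', 'f' } — overlaps FOLLOW(C) on { '+', '-', 'f' }: CONFLICT
  C → + -: FIRST \ {ε} = { '+' } — overlaps FOLLOW(C) on { '+' }: CONFLICT
D has a nullable alternative but only one production, so nothing to check.

T: nullable alternative(s) T → ε; FOLLOW(T) = { $, '+', '-', 'f' }
  T → ε: FIRST \ {ε} = { } — this is the only nullable alternative, skip
  T → + f: FIRST \ {ε} = { '+' } — overlaps FOLLOW(T) on { '+' }: CONFLICT
  T → - f f: FIRST \ {ε} = { '-' } — overlaps FOLLOW(T) on { '-' }: CONFLICT
  T → f f: FIRST \ {ε} = { 'f' } — overlaps FOLLOW(T) on { 'f' }: CONFLICT

So the grammar has 5 FIRST/FOLLOW conflicts (marked CONFLICT above).

Answer: Yes. C → C '+' with FOLLOW(C) on { '+', '-', 'f' }; C → '+' '-' with FOLLOW(C) on { '+' }; T → '+' f with FOLLOW(T) on { '+' }; T → '-' f f with FOLLOW(T) on { '-' }; T → f f with FOLLOW(T) on { 'f' }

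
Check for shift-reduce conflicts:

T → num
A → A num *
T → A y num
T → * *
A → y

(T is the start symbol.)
No shift-reduce conflicts

A shift-reduce conflict occurs when an LR(0) state has both:
  - a complete (reduce) item [A → α .] (dot at the end), and
  - a shift item [B → β . c γ] (dot before a terminal).

Augment with T' → T and build the canonical LR(0) collection (I0 = CLOSURE({[T' → . T]}), then GOTO on every symbol after a dot until no new states appear). It has 11 states:
  I0: { [A → . A num *], [A → . y], [T → . * *], [T → . A y num], [T → . num], [T' → . T] }  — shift
  I1: { [T → * . *] }  — shift
  I2: { [A → A . num *], [T → A . y num] }  — shift
  I3: { [T' → T .] }  — accept
  I4: { [T → num .] }  — reduce
  I5: { [A → y .] }  — reduce
  I6: { [A → A num . *] }  — shift
  I7: { [T → A y . num] }  — shift
  I8: { [T → A y num .] }  — reduce
  I9: { [A → A num * .] }  — reduce
  I10: { [T → * * .] }  — reduce

No state contains both a complete item and a shift item.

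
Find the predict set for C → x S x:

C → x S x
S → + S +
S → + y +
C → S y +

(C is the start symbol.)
PREDICT(C → x S x) = (FIRST(RHS) \ {ε}) ∪ (FOLLOW(C) if ε ∈ FIRST(RHS), i.e. RHS ⇒* ε)
FIRST(x S x) = { 'x' }
ε ∉ FIRST(x S x), so FOLLOW(C) is not added.
PREDICT(C → x S x) = { 'x' }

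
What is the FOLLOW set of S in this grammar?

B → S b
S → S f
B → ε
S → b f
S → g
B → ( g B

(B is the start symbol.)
In B → S b: S is followed by b, add FIRST(b) \ {ε} = { 'b' }
In S → S f: S is followed by f, add FIRST(f) \ {ε} = { 'f' }

Taking the union: FOLLOW(S) = { 'b', 'f' }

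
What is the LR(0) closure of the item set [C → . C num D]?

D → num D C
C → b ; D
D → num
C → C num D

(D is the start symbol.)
{ [C → . C num D], [C → . b ; D] }

To compute CLOSURE, for each item [A → α.Bβ] where B is a non-terminal, add [B → .γ] for all productions B → γ; repeat for the newly added items until nothing changes.

Start with: [C → . C num D]
  [C → . C num D] has the dot before C: add [C → . b ; D]
No further items can be added.

CLOSURE = { [C → . C num D], [C → . b ; D] }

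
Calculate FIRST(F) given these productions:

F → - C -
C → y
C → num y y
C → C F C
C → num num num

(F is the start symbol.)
To compute FIRST(F), examine every production with F on the left-hand side, reading each right-hand side left to right until a non-nullable symbol is reached.

From F → - C -:
  - '-' is a terminal: add '-' and stop

Collecting: FIRST(F) = { '-' }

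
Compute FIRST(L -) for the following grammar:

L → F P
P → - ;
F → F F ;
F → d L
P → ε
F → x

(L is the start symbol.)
FIRST sets of the non-terminals involved (from the grammar, by fixed-point iteration):
  FIRST(L) = { 'd', 'x' }

To compute FIRST(L -), process the symbols left to right:
Symbol L is a non-terminal. Add FIRST(L) \ {ε} = { 'd', 'x' }
L is not nullable (ε ∉ FIRST(L)), so stop here.
FIRST(L -) = { 'd', 'x' }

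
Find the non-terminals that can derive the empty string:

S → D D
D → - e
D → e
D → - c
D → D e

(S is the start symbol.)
There are no ε-productions, so no non-terminal can derive ε.
No non-terminals are nullable.

Answer: None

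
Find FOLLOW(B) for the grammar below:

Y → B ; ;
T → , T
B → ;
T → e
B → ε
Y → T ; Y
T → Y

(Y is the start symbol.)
To compute FOLLOW(B), find every occurrence of B on a right-hand side N → α B β: add FIRST(β) \ {ε}, and if β is empty or nullable also add FOLLOW(N). Iterate to a fixed point.

In Y → B ; ;: B is followed by ';' ';', add FIRST(';' ';') \ {ε} = { ';' }

Taking the union: FOLLOW(B) = { ';' }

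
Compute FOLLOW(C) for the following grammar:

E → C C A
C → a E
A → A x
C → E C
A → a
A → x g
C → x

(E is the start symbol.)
{ 'a', 'x' }

To compute FOLLOW(C), find every occurrence of C on a right-hand side N → α C β: add FIRST(β) \ {ε}, and if β is empty or nullable also add FOLLOW(N). Iterate to a fixed point.

In E → C C A: C is followed by C A, add FIRST(C A) \ {ε} = { 'a', 'x' }
In E → C C A: C is followed by A, add FIRST(A) \ {ε} = { 'a', 'x' }
In C → E C: C is at the end; this adds FOLLOW(C) to itself — nothing new

Taking the union: FOLLOW(C) = { 'a', 'x' }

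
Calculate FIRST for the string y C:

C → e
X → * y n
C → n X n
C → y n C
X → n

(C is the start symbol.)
To compute FIRST(y C), process the symbols left to right:
Symbol y is a terminal. Add 'y' and stop.
FIRST(y C) = { 'y' }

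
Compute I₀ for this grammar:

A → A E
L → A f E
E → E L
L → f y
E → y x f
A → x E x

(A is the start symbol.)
First, augment the grammar with A' → A
I₀ = CLOSURE({ [A' → . A] }):
  [A' → . A] has the dot before A: add [A → . A E], [A → . x E x]
No further items can be added.

I₀ = { [A → . A E], [A → . x E x], [A' → . A] }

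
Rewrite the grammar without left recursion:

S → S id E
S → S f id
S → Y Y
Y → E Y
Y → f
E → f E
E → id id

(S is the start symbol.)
S → Y Y S'
S' → id E S'
S' → f id S'
S' → ε
Y → E Y
Y → f
E → f E
E → id id

S is directly left-recursive. The standard transformation for
  A → A α₁ | ... | A α_m | β₁ | ... | β_n
is
  A  → β₁ A' | ... | β_n A'
  A' → α₁ A' | ... | α_m A' | ε

S → Y Y becomes S → Y Y S'
S → S id E becomes S' → id E S'
S → S f id becomes S' → f id S'
Add S' → ε

Productions for other non-terminals are unchanged:
  Y → E Y
  Y → f
  E → f E
  E → id id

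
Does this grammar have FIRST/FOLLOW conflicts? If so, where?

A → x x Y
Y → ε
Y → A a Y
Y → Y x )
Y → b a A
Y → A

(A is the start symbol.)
Yes. Y → A a Y with FOLLOW(Y) on { 'x' }; Y → Y x ')' with FOLLOW(Y) on { 'x' }; Y → A with FOLLOW(Y) on { 'x' }

A FIRST/FOLLOW conflict occurs when a non-terminal N has a nullable alternative N → β (β ⇒* ε) and another alternative N → α with FIRST(α) ∩ FOLLOW(N) ≠ ∅: on such a lookahead the parser cannot decide between expanding α and letting N vanish via β.

Nullable non-terminals: Y.
FIRST sets used below: FIRST(A) = { 'x' }, FIRST(Y) = { 'b', 'x', ε }

Y: nullable alternative(s) Y → ε; FOLLOW(Y) = { $, 'a', 'x' }
  Y → ε: FIRST \ {ε} = { } — this is the only nullable alternative, skip
  Y → A a Y: FIRST \ {ε} = { 'x' } — overlaps FOLLOW(Y) on { 'x' }: CONFLICT
  Y → Y x ): FIRST \ {ε} = { 'b', 'x' } — overlaps FOLLOW(Y) on { 'x' }: CONFLICT
  Y → b a A: FIRST \ {ε} = { 'b' } — disjoint from FOLLOW(Y)
  Y → A: FIRST \ {ε} = { 'x' } — overlaps FOLLOW(Y) on { 'x' }: CONFLICT

A has no nullable alternative, so no FIRST/FOLLOW check is needed there.

So the grammar has 3 FIRST/FOLLOW conflicts (marked CONFLICT above).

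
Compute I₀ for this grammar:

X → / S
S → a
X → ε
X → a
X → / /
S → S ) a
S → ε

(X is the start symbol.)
{ [X → . / /], [X → . / S], [X → . a], [X → .], [X' → . X] }

First, augment the grammar with X' → X
I₀ = CLOSURE({ [X' → . X] }):
  [X' → . X] has the dot before X: add [X → . / S], [X → .], [X → . a], [X → . / /]
No further items can be added.

I₀ = { [X → . / /], [X → . / S], [X → . a], [X → .], [X' → . X] }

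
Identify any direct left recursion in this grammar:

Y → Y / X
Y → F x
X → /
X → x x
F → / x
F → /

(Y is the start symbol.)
Direct left recursion occurs when N → N α for some non-terminal N (the right-hand side begins with the left-hand side itself).

Y → Y / X: LEFT RECURSIVE (starts with Y)
Y → F x: starts with F
X → /: starts with '/'
X → x x: starts with x
F → / x: starts with '/'
F → /: starts with '/'

The grammar has direct left recursion on: Y.

Answer: Yes, Y is left-recursive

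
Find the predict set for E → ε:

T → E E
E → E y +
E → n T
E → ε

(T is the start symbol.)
PREDICT(E → ε) = (FIRST(RHS) \ {ε}) ∪ (FOLLOW(E) if ε ∈ FIRST(RHS), i.e. RHS ⇒* ε)
The right-hand side is ε (FIRST(ε) = { ε }), so the predict set is FOLLOW(E) = { $, 'n', 'y' }
PREDICT(E → ε) = { $, 'n', 'y' }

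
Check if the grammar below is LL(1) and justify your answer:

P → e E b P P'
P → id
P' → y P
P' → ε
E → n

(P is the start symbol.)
No. Predict set conflict for P': { 'y' }

A grammar is LL(1) if for each non-terminal N with multiple productions, the predict sets of those productions are pairwise disjoint, where PREDICT(N → α) = (FIRST(α) \ {ε}) ∪ (FOLLOW(N) if α ⇒* ε).

Relevant sets:
  FOLLOW(P') = { $, 'y' }

For P:
  PREDICT(P → e E b P P') = { 'e' }
  PREDICT(P → id) = { 'id' }
For P':
  PREDICT(P' → y P) = { 'y' }
  PREDICT(P' → ε) = { $, 'y' }
E has a single production, so nothing to check there.

Conflict found: Predict set conflict for P': { 'y' }
The grammar is NOT LL(1).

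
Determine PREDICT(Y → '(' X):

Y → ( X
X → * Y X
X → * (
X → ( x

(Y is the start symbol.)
{ '(' }

PREDICT(Y → '(' X) = (FIRST(RHS) \ {ε}) ∪ (FOLLOW(Y) if ε ∈ FIRST(RHS), i.e. RHS ⇒* ε)
FIRST('(' X) = { '(' }
ε ∉ FIRST('(' X), so FOLLOW(Y) is not added.
PREDICT(Y → '(' X) = { '(' }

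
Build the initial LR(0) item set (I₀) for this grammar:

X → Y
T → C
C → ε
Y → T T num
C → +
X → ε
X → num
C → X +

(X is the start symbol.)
First, augment the grammar with X' → X
I₀ = CLOSURE({ [X' → . X] }):
  [X' → . X] has the dot before X: add [X → . Y], [X → .], [X → . num]
  [X → . Y] has the dot before Y: add [Y → . T T num]
  [Y → . T T num] has the dot before T: add [T → . C]
  [T → . C] has the dot before C: add [C → .], [C → . +], [C → . X +]
No further items can be added.

I₀ = { [C → . +], [C → . X +], [C → .], [T → . C], [X → . Y], [X → . num], [X → .], [X' → . X], [Y → . T T num] }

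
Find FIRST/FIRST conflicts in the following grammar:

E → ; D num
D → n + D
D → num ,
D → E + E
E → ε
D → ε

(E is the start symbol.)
No FIRST/FIRST conflicts.

A FIRST/FIRST conflict occurs when two productions N → α and N → β for the same non-terminal have FIRST(α) ∩ FIRST(β) ≠ ∅ (with ε ∈ FIRST of a nullable right-hand side, so two nullable alternatives also conflict).

FIRST sets of the non-terminals at (or reachable through a nullable prefix from) the front of some alternative:
  FIRST(E) = { ';', ε }

Productions for E:
  E → ; D num: FIRST = { ';' }
  E → ε: FIRST = { ε }
Productions for D:
  D → n + D: FIRST = { 'n' }
  D → num ,: FIRST = { 'num' }
  D → E + E: FIRST = { '+', ';' }
  D → ε: FIRST = { ε }

All alternatives of each non-terminal have pairwise disjoint FIRST sets.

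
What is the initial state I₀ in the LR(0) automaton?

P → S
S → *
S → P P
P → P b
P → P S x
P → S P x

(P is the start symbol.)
First, augment the grammar with P' → P
I₀ = CLOSURE({ [P' → . P] }):
  [P' → . P] has the dot before P: add [P → . S], [P → . P b], [P → . P S x], [P → . S P x]
  [P → . S] has the dot before S: add [S → . *], [S → . P P]
No further items can be added.

I₀ = { [P → . P S x], [P → . P b], [P → . S P x], [P → . S], [P' → . P], [S → . *], [S → . P P] }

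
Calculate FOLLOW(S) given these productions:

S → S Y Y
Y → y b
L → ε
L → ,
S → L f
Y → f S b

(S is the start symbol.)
{ $, 'b', 'f', 'y' }

To compute FOLLOW(S), find every occurrence of S on a right-hand side N → α S β: add FIRST(β) \ {ε}, and if β is empty or nullable also add FOLLOW(N). Iterate to a fixed point.

S is the start symbol, so $ ∈ FOLLOW(S).
In S → S Y Y: S is followed by Y Y, add FIRST(Y Y) \ {ε} = { 'f', 'y' }
In Y → f S b: S is followed by b, add FIRST(b) \ {ε} = { 'b' }

Taking the union: FOLLOW(S) = { $, 'b', 'f', 'y' }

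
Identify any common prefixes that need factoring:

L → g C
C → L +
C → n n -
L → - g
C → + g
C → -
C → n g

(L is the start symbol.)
Yes, C has productions with common prefix 'n'

Left-factoring is needed when two productions for the same non-terminal
share a common prefix on the right-hand side.

Productions for L:
  L → g C
  L → - g
Productions for C:
  C → L +
  C → n n -
  C → + g
  C → -
  C → n g

Found common prefix 'n' in productions for C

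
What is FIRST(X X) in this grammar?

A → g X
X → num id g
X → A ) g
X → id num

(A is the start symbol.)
{ 'g', 'id', 'num' }

FIRST sets of the non-terminals involved (from the grammar, by fixed-point iteration):
  FIRST(X) = { 'g', 'id', 'num' }

To compute FIRST(X X), process the symbols left to right:
Symbol X is a non-terminal. Add FIRST(X) \ {ε} = { 'g', 'id', 'num' }
X is not nullable (ε ∉ FIRST(X)), so stop here.
FIRST(X X) = { 'g', 'id', 'num' }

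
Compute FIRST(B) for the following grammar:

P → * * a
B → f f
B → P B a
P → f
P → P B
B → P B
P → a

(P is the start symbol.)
FIRST sets of the other non-terminals involved (by the same procedure, iterated to a fixed point):
  FIRST(P) = { '*', 'a', 'f' }

From B → f f:
  - f is a terminal: add 'f' and stop
From B → P B a:
  - P is a non-terminal: add FIRST(P) \ {ε} = { '*', 'a', 'f' }
    P is not nullable, so stop
From B → P B:
  - P is a non-terminal: add FIRST(P) \ {ε} = { '*', 'a', 'f' }
    P is not nullable, so stop

Collecting: FIRST(B) = { '*', 'a', 'f' }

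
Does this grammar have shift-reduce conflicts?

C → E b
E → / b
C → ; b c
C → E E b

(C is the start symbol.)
No shift-reduce conflicts

A shift-reduce conflict occurs when an LR(0) state has both:
  - a complete (reduce) item [A → α .] (dot at the end), and
  - a shift item [B → β . c γ] (dot before a terminal).

Augment with C' → C and build the canonical LR(0) collection (I0 = CLOSURE({[C' → . C]}), then GOTO on every symbol after a dot until no new states appear). It has 11 states:
  I0: { [C → . ; b c], [C → . E E b], [C → . E b], [C' → . C], [E → . / b] }  — shift
  I1: { [E → / . b] }  — shift
  I2: { [C → ; . b c] }  — shift
  I3: { [C' → C .] }  — accept
  I4: { [C → E . E b], [C → E . b], [E → . / b] }  — shift
  I5: { [C → E E . b] }  — shift
  I6: { [C → E b .] }  — reduce
  I7: { [C → E E b .] }  — reduce
  I8: { [C → ; b . c] }  — shift
  I9: { [C → ; b c .] }  — reduce
  I10: { [E → / b .] }  — reduce

No state contains both a complete item and a shift item.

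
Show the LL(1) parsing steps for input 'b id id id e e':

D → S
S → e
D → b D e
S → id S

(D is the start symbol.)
LL(1) parsing maintains a stack (initially the start symbol over $) and the input. At each step: if the stack top is a terminal, match it against the current input token; if it is a non-terminal N, replace it with the RHS of M[N, lookahead] (the unique production whose predict set contains the lookahead).

Stack is shown with the top on the left.

Stack     Input             Action
----------------------------------
D $       b id id id e e $  output D → b D e
b D e $   b id id id e e $  match 'b'
D e $     id id id e e $    output D → S
S e $     id id id e e $    output S → id S
id S e $  id id id e e $    match 'id'
S e $     id id e e $       output S → id S
id S e $  id id e e $       match 'id'
S e $     id e e $          output S → id S
id S e $  id e e $          match 'id'
S e $     e e $             output S → e
e e $     e e $             match 'e'
e $       e $               match 'e'
$         $                 accept

The string is accepted.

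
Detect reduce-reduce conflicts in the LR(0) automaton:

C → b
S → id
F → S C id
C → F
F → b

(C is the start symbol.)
Yes — I4: [C → b .] vs [F → b .]

A reduce-reduce conflict occurs when an LR(0) state has two complete items [A → α .] and [B → β .] — both call for a reduction, and with no lookahead the parser cannot choose between them.

Augment with C' → C and build the canonical LR(0) collection (I0 = CLOSURE({[C' → . C]}), then GOTO on every symbol after a dot until no new states appear). It has 8 states:
  I0: { [C → . F], [C → . b], [C' → . C], [F → . S C id], [F → . b], [S → . id] }  — shift
  I1: { [C' → C .] }  — accept
  I2: { [C → F .] }  — reduce
  I3: { [C → . F], [C → . b], [F → . S C id], [F → . b], [F → S . C id], [S → . id] }  — shift
  I4: { [C → b .], [F → b .] }  — 2 reduces
  I5: { [S → id .] }  — reduce
  I6: { [F → S C . id] }  — shift
  I7: { [F → S C id .] }  — reduce

I4 contains complete items [C → b .], [F → b .] — reduce-reduce conflict.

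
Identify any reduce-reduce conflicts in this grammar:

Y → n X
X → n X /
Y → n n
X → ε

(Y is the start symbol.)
Yes — I4: [X → .] vs [Y → n n .]

A reduce-reduce conflict occurs when an LR(0) state has two complete items [A → α .] and [B → β .] — both call for a reduction, and with no lookahead the parser cannot choose between them.

Augment with Y' → Y and build the canonical LR(0) collection (I0 = CLOSURE({[Y' → . Y]}), then GOTO on every symbol after a dot until no new states appear). It has 8 states:
  I0: { [Y → . n X], [Y → . n n], [Y' → . Y] }  — shift
  I1: { [Y' → Y .] }  — accept
  I2: { [X → . n X /], [X → .], [Y → n . X], [Y → n . n] }  — shift, reduce
  I3: { [Y → n X .] }  — reduce
  I4: { [X → . n X /], [X → .], [X → n . X /], [Y → n n .] }  — shift, 2 reduces
  I5: { [X → n X . /] }  — shift
  I6: { [X → . n X /], [X → .], [X → n . X /] }  — shift, reduce
  I7: { [X → n X / .] }  — reduce

I4 contains complete items [X → .], [Y → n n .] — reduce-reduce conflict.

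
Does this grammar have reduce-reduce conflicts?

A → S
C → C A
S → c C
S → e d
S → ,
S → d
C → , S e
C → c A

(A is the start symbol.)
No reduce-reduce conflicts

Augment with A' → A and build the canonical LR(0) collection (I0 = CLOSURE({[A' → . A]}), then GOTO on every symbol after a dot until no new states appear). It has 15 states:
  I0: { [A → . S], [A' → . A], [S → . ,], [S → . c C], [S → . d], [S → . e d] }  — shift
  I1: { [S → , .] }  — reduce
  I2: { [A' → A .] }  — accept
  I3: { [A → S .] }  — reduce
  I4: { [C → . , S e], [C → . C A], [C → . c A], [S → c . C] }  — shift
  I5: { [S → d .] }  — reduce
  I6: { [S → e . d] }  — shift
  I7: { [S → e d .] }  — reduce
  I8: { [C → , . S e], [S → . ,], [S → . c C], [S → . d], [S → . e d] }  — shift
  I9: { [A → . S], [C → C . A], [S → . ,], [S → . c C], [S → . d], [S → . e d], [S → c C .] }  — shift, reduce
  I10: { [A → . S], [C → c . A], [S → . ,], [S → . c C], [S → . d], [S → . e d] }  — shift
  I11: { [C → c A .] }  — reduce
  I12: { [C → C A .] }  — reduce
  I13: { [C → , S . e] }  — shift
  I14: { [C → , S e .] }  — reduce

No state contains more than one complete item.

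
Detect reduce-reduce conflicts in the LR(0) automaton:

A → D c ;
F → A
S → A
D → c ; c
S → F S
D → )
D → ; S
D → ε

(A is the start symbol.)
Yes — I10: [F → A .] vs [S → A .]

A reduce-reduce conflict occurs when an LR(0) state has two complete items [A → α .] and [B → β .] — both call for a reduction, and with no lookahead the parser cannot choose between them.

Augment with A' → A and build the canonical LR(0) collection (I0 = CLOSURE({[A' → . A]}), then GOTO on every symbol after a dot until no new states appear). It has 14 states:
  I0: { [A → . D c ;], [A' → . A], [D → . )], [D → . ; S], [D → . c ; c], [D → .] }  — shift, reduce
  I1: { [D → ) .] }  — reduce
  I2: { [A → . D c ;], [D → . )], [D → . ; S], [D → . c ; c], [D → .], [D → ; . S], [F → . A], [S → . A], [S → . F S] }  — shift, reduce
  I3: { [A' → A .] }  — accept
  I4: { [A → D . c ;] }  — shift
  I5: { [D → c . ; c] }  — shift
  I6: { [D → c ; . c] }  — shift
  I7: { [D → c ; c .] }  — reduce
  I8: { [A → D c . ;] }  — shift
  I9: { [A → D c ; .] }  — reduce
  I10: { [F → A .], [S → A .] }  — 2 reduces
  I11: { [A → . D c ;], [D → . )], [D → . ; S], [D → . c ; c], [D → .], [F → . A], [S → . A], [S → . F S], [S → F . S] }  — shift, reduce
  I12: { [D → ; S .] }  — reduce
  I13: { [S → F S .] }  — reduce

I10 contains complete items [F → A .], [S → A .] — reduce-reduce conflict.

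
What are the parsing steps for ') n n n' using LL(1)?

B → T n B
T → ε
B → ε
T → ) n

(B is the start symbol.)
LL(1) parsing maintains a stack (initially the start symbol over $) and the input. At each step: if the stack top is a terminal, match it against the current input token; if it is a non-terminal N, replace it with the RHS of M[N, lookahead] (the unique production whose predict set contains the lookahead).

Stack is shown with the top on the left.

Stack      Input      Action
----------------------------
B $        ) n n n $  output B → T n B
T n B $    ) n n n $  output T → ) n
) n n B $  ) n n n $  match ')'
n n B $    n n n $    match 'n'
n B $      n n $      match 'n'
B $        n $        output B → T n B
T n B $    n $        output T → ε
n B $      n $        match 'n'
B $        $          output B → ε
$          $          accept

The string is accepted.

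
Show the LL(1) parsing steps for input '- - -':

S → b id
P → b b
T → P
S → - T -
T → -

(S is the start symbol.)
LL(1) parsing maintains a stack (initially the start symbol over $) and the input. At each step: if the stack top is a terminal, match it against the current input token; if it is a non-terminal N, replace it with the RHS of M[N, lookahead] (the unique production whose predict set contains the lookahead).

Stack is shown with the top on the left.

Stack    Input    Action
------------------------
S $      - - - $  output S → - T -
- T - $  - - - $  match '-'
T - $    - - $    output T → -
- - $    - - $    match '-'
- $      - $      match '-'
$        $        accept

The string is accepted.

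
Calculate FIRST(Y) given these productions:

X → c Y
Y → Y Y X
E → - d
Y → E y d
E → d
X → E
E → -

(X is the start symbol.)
{ '-', 'd' }

FIRST sets of the other non-terminals involved (by the same procedure, iterated to a fixed point):
  FIRST(E) = { '-', 'd' }

From Y → Y Y X:
  - Y is the symbol being defined: contributes nothing new
    Y is not nullable, so stop
From Y → E y d:
  - E is a non-terminal: add FIRST(E) \ {ε} = { '-', 'd' }
    E is not nullable, so stop

Collecting: FIRST(Y) = { '-', 'd' }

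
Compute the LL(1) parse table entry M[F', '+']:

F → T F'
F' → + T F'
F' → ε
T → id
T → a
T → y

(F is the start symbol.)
To find M[F', '+'], we find productions for F' where '+' is in the predict set (PREDICT(N → α) = (FIRST(α) \ {ε}) ∪ (FOLLOW(N) if α ⇒* ε)).

Relevant sets:
  FOLLOW(F') = { $ }

F' → + T F': PREDICT = { '+' }
  '+' is in predict set, so this production goes in M[F', '+']
F' → ε: PREDICT = { $ }

M[F', '+'] = F' → + T F'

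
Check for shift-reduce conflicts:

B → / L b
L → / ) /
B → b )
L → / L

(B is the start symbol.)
No shift-reduce conflicts

A shift-reduce conflict occurs when an LR(0) state has both:
  - a complete (reduce) item [A → α .] (dot at the end), and
  - a shift item [B → β . c γ] (dot before a terminal).

Augment with B' → B and build the canonical LR(0) collection (I0 = CLOSURE({[B' → . B]}), then GOTO on every symbol after a dot until no new states appear). It has 11 states:
  I0: { [B → . / L b], [B → . b )], [B' → . B] }  — shift
  I1: { [B → / . L b], [L → . / ) /], [L → . / L] }  — shift
  I2: { [B' → B .] }  — accept
  I3: { [B → b . )] }  — shift
  I4: { [B → b ) .] }  — reduce
  I5: { [L → . / ) /], [L → . / L], [L → / . ) /], [L → / . L] }  — shift
  I6: { [B → / L . b] }  — shift
  I7: { [B → / L b .] }  — reduce
  I8: { [L → / ) . /] }  — shift
  I9: { [L → / L .] }  — reduce
  I10: { [L → / ) / .] }  — reduce

No state contains both a complete item and a shift item.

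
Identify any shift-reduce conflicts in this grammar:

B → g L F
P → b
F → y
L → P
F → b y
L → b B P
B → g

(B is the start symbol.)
Augment with B' → B and build the canonical LR(0) collection (I0 = CLOSURE({[B' → . B]}), then GOTO on every symbol after a dot until no new states appear). It has 13 states:
  I0: { [B → . g L F], [B → . g], [B' → . B] }  — shift
  I1: { [B' → B .] }  — accept
  I2: { [B → g . L F], [B → g .], [L → . P], [L → . b B P], [P → . b] }  — shift, reduce
  I3: { [B → g L . F], [F → . b y], [F → . y] }  — shift
  I4: { [L → P .] }  — reduce
  I5: { [B → . g L F], [B → . g], [L → b . B P], [P → b .] }  — shift, reduce
  I6: { [L → b B . P], [P → . b] }  — shift
  I7: { [L → b B P .] }  — reduce
  I8: { [P → b .] }  — reduce
  I9: { [B → g L F .] }  — reduce
  I10: { [F → b . y] }  — shift
  I11: { [F → y .] }  — reduce
  I12: { [F → b y .] }  — reduce

I2 contains reduce item [B → g .] and shift items [L → . b B P], [P → . b] — shift-reduce conflict.
I5 contains reduce item [P → b .] and shift items [B → . g], [B → . g L F] — shift-reduce conflict.

Answer: Yes — I2: [B → g .] vs [L → . b B P]; I5: [P → b .] vs [B → . g]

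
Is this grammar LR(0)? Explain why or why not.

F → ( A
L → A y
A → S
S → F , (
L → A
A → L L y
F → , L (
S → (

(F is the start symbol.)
No. Shift-reduce conflict between [S → ( .] and [F → . ( A]

A grammar is LR(0) if no state in the canonical LR(0) collection has:
  - both a shift item (dot before a terminal) and a complete item (shift-reduce conflict), or
  - two or more complete items (reduce-reduce conflict; the accept item [F' → F .] counts as a complete item here).

Augment with F' → F and build the canonical LR(0) collection (I0 = CLOSURE({[F' → . F]}), then GOTO on every symbol after a dot until no new states appear). It has 17 states:
  I0: { [F → . ( A], [F → . , L (], [F' → . F] }  — shift
  I1: { [A → . L L y], [A → . S], [F → ( . A], [F → . ( A], [F → . , L (], [L → . A y], [L → . A], [S → . (], [S → . F , (] }  — shift
  I2: { [A → . L L y], [A → . S], [F → , . L (], [F → . ( A], [F → . , L (], [L → . A y], [L → . A], [S → . (], [S → . F , (] }  — shift
  I3: { [F' → F .] }  — accept
  I4: { [A → . L L y], [A → . S], [F → ( . A], [F → . ( A], [F → . , L (], [L → . A y], [L → . A], [S → ( .], [S → . (], [S → . F , (] }  — shift, reduce
  I5: { [L → A . y], [L → A .] }  — shift, reduce
  I6: { [S → F . , (] }  — shift
  I7: { [A → . L L y], [A → . S], [A → L . L y], [F → , L . (], [F → . ( A], [F → . , L (], [L → . A y], [L → . A], [S → . (], [S → . F , (] }  — shift
  I8: { [A → S .] }  — reduce
  I9: { [A → . L L y], [A → . S], [F → ( . A], [F → , L ( .], [F → . ( A], [F → . , L (], [L → . A y], [L → . A], [S → ( .], [S → . (], [S → . F , (] }  — shift, 2 reduces
  I10: { [A → . L L y], [A → . S], [A → L . L y], [A → L L . y], [F → . ( A], [F → . , L (], [L → . A y], [L → . A], [S → . (], [S → . F , (] }  — shift
  I11: { [A → L L y .] }  — reduce
  I12: { [F → ( A .], [L → A . y], [L → A .] }  — shift, 2 reduces
  I13: { [A → . L L y], [A → . S], [A → L . L y], [F → . ( A], [F → . , L (], [L → . A y], [L → . A], [S → . (], [S → . F , (] }  — shift
  I14: { [L → A y .] }  — reduce
  I15: { [S → F , . (] }  — shift
  I16: { [S → F , ( .] }  — reduce

Conflict in state I4:
  Shift-reduce conflict between [S → ( .] and [F → . ( A]
So the grammar is NOT LR(0).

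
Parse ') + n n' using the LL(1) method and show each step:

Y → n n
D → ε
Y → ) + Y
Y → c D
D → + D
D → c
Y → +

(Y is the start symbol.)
LL(1) parsing maintains a stack (initially the start symbol over $) and the input. At each step: if the stack top is a terminal, match it against the current input token; if it is a non-terminal N, replace it with the RHS of M[N, lookahead] (the unique production whose predict set contains the lookahead).

Stack is shown with the top on the left.

Stack    Input      Action
--------------------------
Y $      ) + n n $  output Y → ) + Y
) + Y $  ) + n n $  match ')'
+ Y $    + n n $    match '+'
Y $      n n $      output Y → n n
n n $    n n $      match 'n'
n $      n $        match 'n'
$        $          accept

The string is accepted.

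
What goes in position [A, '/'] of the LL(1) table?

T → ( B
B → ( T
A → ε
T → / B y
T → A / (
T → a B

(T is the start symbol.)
To find M[A, '/'], we find productions for A where '/' is in the predict set (PREDICT(N → α) = (FIRST(α) \ {ε}) ∪ (FOLLOW(N) if α ⇒* ε)).

Relevant sets:
  FOLLOW(A) = { '/' }

A → ε: PREDICT = { '/' }
  '/' is in predict set, so this production goes in M[A, '/']

M[A, '/'] = A → ε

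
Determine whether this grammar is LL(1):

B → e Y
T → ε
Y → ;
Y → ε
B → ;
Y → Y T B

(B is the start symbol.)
A grammar is LL(1) if for each non-terminal N with multiple productions, the predict sets of those productions are pairwise disjoint, where PREDICT(N → α) = (FIRST(α) \ {ε}) ∪ (FOLLOW(N) if α ⇒* ε).

Relevant sets:
  FIRST(Y) = { ';', 'e', ε }
  FIRST(T) = { ε }
  FIRST(B) = { ';', 'e' }
  FOLLOW(Y) = { $, ';', 'e' }

For B:
  PREDICT(B → e Y) = { 'e' }
  PREDICT(B → ';') = { ';' }
For Y:
  PREDICT(Y → ';') = { ';' }
  PREDICT(Y → ε) = { $, ';', 'e' }
  PREDICT(Y → Y T B) = { ';', 'e' }
T has a single production, so nothing to check there.

Conflict found: Predict set conflict for Y: { ';' }
The grammar is NOT LL(1).

Answer: No. Predict set conflict for Y: { ';' }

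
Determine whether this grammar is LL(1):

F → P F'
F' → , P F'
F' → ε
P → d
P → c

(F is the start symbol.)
Yes, the grammar is LL(1).

A grammar is LL(1) if for each non-terminal N with multiple productions, the predict sets of those productions are pairwise disjoint, where PREDICT(N → α) = (FIRST(α) \ {ε}) ∪ (FOLLOW(N) if α ⇒* ε).

Relevant sets:
  FOLLOW(F') = { $ }

For F':
  PREDICT(F' → ',' P F') = { ',' }
  PREDICT(F' → ε) = { $ }
For P:
  PREDICT(P → d) = { 'd' }
  PREDICT(P → c) = { 'c' }
F has a single production, so nothing to check there.

All predict sets are disjoint. The grammar IS LL(1).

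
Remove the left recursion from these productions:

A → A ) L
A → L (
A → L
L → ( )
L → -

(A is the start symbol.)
A → L ( A'
A → L A'
A' → ) L A'
A' → ε
L → ( )
L → -

A is directly left-recursive. The standard transformation for
  A → A α₁ | ... | A α_m | β₁ | ... | β_n
is
  A  → β₁ A' | ... | β_n A'
  A' → α₁ A' | ... | α_m A' | ε

A → L ( becomes A → L ( A'
A → L becomes A → L A'
A → A ) L becomes A' → ) L A'
Add A' → ε

Productions for other non-terminals are unchanged:
  L → ( )
  L → -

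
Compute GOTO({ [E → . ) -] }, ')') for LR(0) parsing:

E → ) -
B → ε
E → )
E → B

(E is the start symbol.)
GOTO(I, ')') = CLOSURE({ [A → αX.β] : [A → α.Xβ] ∈ I, X = ')' })

Items with dot before ')', with the dot advanced:
  [E → . ) -] → [E → ) . -]
Closure adds nothing (no advanced item has the dot before a non-terminal).

GOTO = { [E → ) . -] }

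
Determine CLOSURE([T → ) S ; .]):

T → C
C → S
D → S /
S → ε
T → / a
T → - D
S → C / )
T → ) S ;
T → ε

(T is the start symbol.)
{ [T → ) S ; .] }

To compute CLOSURE, for each item [A → α.Bβ] where B is a non-terminal, add [B → .γ] for all productions B → γ; repeat for the newly added items until nothing changes.

Start with: [T → ) S ; .]
The dot is at the end, so nothing is added.

CLOSURE = { [T → ) S ; .] }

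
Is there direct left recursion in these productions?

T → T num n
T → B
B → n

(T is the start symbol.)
Direct left recursion occurs when N → N α for some non-terminal N (the right-hand side begins with the left-hand side itself).

T → T num n: LEFT RECURSIVE (starts with T)
T → B: starts with B
B → n: starts with n

The grammar has direct left recursion on: T.

Answer: Yes, T is left-recursive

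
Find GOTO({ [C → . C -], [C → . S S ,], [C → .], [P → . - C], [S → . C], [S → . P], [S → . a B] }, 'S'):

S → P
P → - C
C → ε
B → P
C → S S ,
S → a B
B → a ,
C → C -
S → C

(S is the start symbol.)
GOTO(I, 'S') = CLOSURE({ [A → αX.β] : [A → α.Xβ] ∈ I, X = 'S' })

Items with dot before 'S', with the dot advanced:
  [C → . S S ,] → [C → S . S ,]
Closure of the advanced items:
  [C → S . S ,] has the dot before S: add [S → . P], [S → . a B], [S → . C]
  [S → . P] has the dot before P: add [P → . - C]
  [S → . C] has the dot before C: add [C → .], [C → . S S ,], [C → . C -]

GOTO = { [C → . C -], [C → . S S ,], [C → .], [C → S . S ,], [P → . - C], [S → . C], [S → . P], [S → . a B] }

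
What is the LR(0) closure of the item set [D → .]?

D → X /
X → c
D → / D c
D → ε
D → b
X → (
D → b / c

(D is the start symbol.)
Start with: [D → .]
The dot is at the end, so nothing is added.

CLOSURE = { [D → .] }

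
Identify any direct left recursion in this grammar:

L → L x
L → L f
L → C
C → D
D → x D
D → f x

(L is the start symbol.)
Direct left recursion occurs when N → N α for some non-terminal N (the right-hand side begins with the left-hand side itself).

L → L x: LEFT RECURSIVE (starts with L)
L → L f: LEFT RECURSIVE (starts with L)
L → C: starts with C
C → D: starts with D
D → x D: starts with x
D → f x: starts with f

The grammar has direct left recursion on: L.

Answer: Yes, L is left-recursive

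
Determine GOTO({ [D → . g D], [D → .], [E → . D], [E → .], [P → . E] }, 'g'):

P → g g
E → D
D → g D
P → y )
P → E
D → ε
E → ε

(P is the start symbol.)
GOTO(I, 'g') = CLOSURE({ [A → αX.β] : [A → α.Xβ] ∈ I, X = 'g' })

Items with dot before 'g', with the dot advanced:
  [D → . g D] → [D → g . D]
Closure of the advanced items:
  [D → g . D] has the dot before D: add [D → . g D], [D → .]

GOTO = { [D → . g D], [D → .], [D → g . D] }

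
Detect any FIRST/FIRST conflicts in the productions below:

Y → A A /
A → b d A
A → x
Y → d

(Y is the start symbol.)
No FIRST/FIRST conflicts.

FIRST sets of the non-terminals at (or reachable through a nullable prefix from) the front of some alternative:
  FIRST(A) = { 'b', 'x' }

Productions for Y:
  Y → A A /: FIRST = { 'b', 'x' }
  Y → d: FIRST = { 'd' }
Productions for A:
  A → b d A: FIRST = { 'b' }
  A → x: FIRST = { 'x' }

All alternatives of each non-terminal have pairwise disjoint FIRST sets.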